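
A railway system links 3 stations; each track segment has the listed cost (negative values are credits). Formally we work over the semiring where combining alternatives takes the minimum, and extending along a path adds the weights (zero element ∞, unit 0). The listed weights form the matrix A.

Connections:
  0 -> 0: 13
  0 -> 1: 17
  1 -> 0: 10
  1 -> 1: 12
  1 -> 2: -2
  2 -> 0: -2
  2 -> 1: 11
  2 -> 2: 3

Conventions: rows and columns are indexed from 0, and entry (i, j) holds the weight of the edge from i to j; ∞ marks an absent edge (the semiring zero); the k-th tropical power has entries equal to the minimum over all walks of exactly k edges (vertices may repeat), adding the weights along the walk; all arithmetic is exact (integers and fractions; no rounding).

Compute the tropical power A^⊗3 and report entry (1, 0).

A^⊗2:
  [26, 29, 15]
  [-4, 9, 1]
  [1, 14, 6]
A^⊗3:
  [13, 26, 18]
  [-1, 12, 4]
  [4, 17, 9]
Key observation: the optimum is the walk 1->2->2->0, with weight (-2) + 3 + (-2) = -1.
Optimal value attained by: walk 1->2->2->0.
Answer: (A^⊗3)[1][0] = -1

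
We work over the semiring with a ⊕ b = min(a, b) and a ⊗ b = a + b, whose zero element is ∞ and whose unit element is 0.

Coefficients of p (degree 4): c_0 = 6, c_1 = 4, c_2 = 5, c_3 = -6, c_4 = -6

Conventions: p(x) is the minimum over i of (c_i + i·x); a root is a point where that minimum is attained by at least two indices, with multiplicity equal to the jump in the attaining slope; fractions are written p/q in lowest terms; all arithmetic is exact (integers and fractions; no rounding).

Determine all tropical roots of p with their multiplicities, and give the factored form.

hull edge (i=0, c=6) to (i=3, c=-6): slope -4, span 3
hull edge (i=3, c=-6) to (i=4, c=-6): slope 0, span 1
Factored form: p(x) = -6 ⊗ (x ⊕ 0) ⊗ (x ⊕ 4) ⊗ (x ⊕ 4) ⊗ (x ⊕ 4)
Answer: roots = 0 (mult 1), 4 (mult 3)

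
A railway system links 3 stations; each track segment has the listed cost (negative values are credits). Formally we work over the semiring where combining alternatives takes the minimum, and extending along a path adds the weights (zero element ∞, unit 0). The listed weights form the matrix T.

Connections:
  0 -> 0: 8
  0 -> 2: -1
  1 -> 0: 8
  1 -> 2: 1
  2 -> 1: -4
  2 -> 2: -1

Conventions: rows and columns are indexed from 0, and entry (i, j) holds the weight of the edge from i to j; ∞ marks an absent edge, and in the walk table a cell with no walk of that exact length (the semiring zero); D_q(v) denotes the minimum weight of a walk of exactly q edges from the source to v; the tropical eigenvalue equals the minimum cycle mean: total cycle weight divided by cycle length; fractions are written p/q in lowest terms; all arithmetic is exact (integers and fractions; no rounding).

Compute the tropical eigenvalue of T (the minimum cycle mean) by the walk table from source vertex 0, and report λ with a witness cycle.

q=0: [0, ∞, ∞]
q=1: [8, ∞, -1]
q=2: [16, -5, -2]
q=3: [3, -6, -4]
Optimal cycle mean attained by: cycle 1->2->1, total 1 + (-4), length 2.
Answer: λ = -3/2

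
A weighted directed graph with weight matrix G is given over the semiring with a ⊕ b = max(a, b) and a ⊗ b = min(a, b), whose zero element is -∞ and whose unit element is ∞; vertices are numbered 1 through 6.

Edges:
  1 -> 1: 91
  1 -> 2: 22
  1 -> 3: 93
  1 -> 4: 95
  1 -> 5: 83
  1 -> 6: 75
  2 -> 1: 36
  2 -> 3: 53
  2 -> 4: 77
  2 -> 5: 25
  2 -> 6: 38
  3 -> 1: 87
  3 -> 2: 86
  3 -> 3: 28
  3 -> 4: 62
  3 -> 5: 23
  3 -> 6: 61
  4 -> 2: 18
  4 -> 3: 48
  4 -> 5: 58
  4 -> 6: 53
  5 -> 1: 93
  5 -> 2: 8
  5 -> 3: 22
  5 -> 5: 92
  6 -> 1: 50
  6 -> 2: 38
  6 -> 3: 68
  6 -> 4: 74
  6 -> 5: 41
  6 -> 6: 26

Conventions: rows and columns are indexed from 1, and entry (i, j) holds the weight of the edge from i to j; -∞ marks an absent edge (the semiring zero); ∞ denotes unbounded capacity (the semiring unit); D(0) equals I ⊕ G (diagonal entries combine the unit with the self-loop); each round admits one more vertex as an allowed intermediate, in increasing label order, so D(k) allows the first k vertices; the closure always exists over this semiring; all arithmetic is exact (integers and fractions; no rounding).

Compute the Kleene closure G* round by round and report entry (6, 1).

D(0):
  [∞, 22, 93, 95, 83, 75]
  [36, ∞, 53, 77, 25, 38]
  [87, 86, ∞, 62, 23, 61]
  [-∞, 18, 48, ∞, 58, 53]
  [93, 8, 22, -∞, ∞, -∞]
  [50, 38, 68, 74, 41, ∞]
D(1):
  [∞, 22, 93, 95, 83, 75]
  [36, ∞, 53, 77, 36, 38]
  [87, 86, ∞, 87, 83, 75]
  [-∞, 18, 48, ∞, 58, 53]
  [93, 22, 93, 93, ∞, 75]
  [50, 38, 68, 74, 50, ∞]
D(2):
  [∞, 22, 93, 95, 83, 75]
  [36, ∞, 53, 77, 36, 38]
  [87, 86, ∞, 87, 83, 75]
  [18, 18, 48, ∞, 58, 53]
  [93, 22, 93, 93, ∞, 75]
  [50, 38, 68, 74, 50, ∞]
D(3):
  [∞, 86, 93, 95, 83, 75]
  [53, ∞, 53, 77, 53, 53]
  [87, 86, ∞, 87, 83, 75]
  [48, 48, 48, ∞, 58, 53]
  [93, 86, 93, 93, ∞, 75]
  [68, 68, 68, 74, 68, ∞]
D(4):
  [∞, 86, 93, 95, 83, 75]
  [53, ∞, 53, 77, 58, 53]
  [87, 86, ∞, 87, 83, 75]
  [48, 48, 48, ∞, 58, 53]
  [93, 86, 93, 93, ∞, 75]
  [68, 68, 68, 74, 68, ∞]
D(5):
  [∞, 86, 93, 95, 83, 75]
  [58, ∞, 58, 77, 58, 58]
  [87, 86, ∞, 87, 83, 75]
  [58, 58, 58, ∞, 58, 58]
  [93, 86, 93, 93, ∞, 75]
  [68, 68, 68, 74, 68, ∞]
D(6):
  [∞, 86, 93, 95, 83, 75]
  [58, ∞, 58, 77, 58, 58]
  [87, 86, ∞, 87, 83, 75]
  [58, 58, 58, ∞, 58, 58]
  [93, 86, 93, 93, ∞, 75]
  [68, 68, 68, 74, 68, ∞]
Answer: G*[6][1] = 68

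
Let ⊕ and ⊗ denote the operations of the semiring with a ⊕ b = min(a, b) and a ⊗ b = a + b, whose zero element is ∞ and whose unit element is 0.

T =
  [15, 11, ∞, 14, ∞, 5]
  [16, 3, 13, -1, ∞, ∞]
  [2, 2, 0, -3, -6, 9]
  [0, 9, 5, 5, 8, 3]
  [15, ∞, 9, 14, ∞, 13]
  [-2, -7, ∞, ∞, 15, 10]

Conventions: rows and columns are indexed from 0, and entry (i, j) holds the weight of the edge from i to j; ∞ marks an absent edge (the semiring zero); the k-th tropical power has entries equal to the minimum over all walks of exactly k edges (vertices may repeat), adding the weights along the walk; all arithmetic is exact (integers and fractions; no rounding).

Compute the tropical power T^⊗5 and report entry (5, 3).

T^⊗2:
  [3, -2, 19, 10, 20, 15]
  [-1, 6, 4, 2, 7, 2]
  [-3, 2, 0, -3, -6, 0]
  [1, -4, 5, 2, -1, 5]
  [11, 6, 9, 6, 3, 17]
  [8, -4, 6, -8, 25, 3]
T^⊗3:
  [10, 1, 11, -3, 13, 8]
  [0, -5, 4, 1, -2, 4]
  [-3, -7, 0, -3, -6, 0]
  [2, -2, 5, -5, -1, 5]
  [6, 9, 9, 5, 3, 9]
  [-8, -4, -3, -5, 0, -5]
T^⊗4:
  [-3, 1, 2, 0, 5, 0]
  [1, -3, 4, -6, -2, 4]
  [-3, -7, 0, -8, -6, 0]
  [-5, -2, 0, -3, -1, -2]
  [5, 2, 9, 6, 3, 8]
  [-7, -12, -3, -6, -9, -3]
T^⊗5:
  [-2, -7, 2, -1, -4, 2]
  [-6, -3, -1, -4, -2, -3]
  [-8, -7, -3, -8, -6, -5]
  [-4, -9, 0, -3, -6, 0]
  [6, 1, 9, 1, 3, 9]
  [-6, -10, -3, -13, -9, -3]
Key observation: the optimum is the walk 5->1->3->5->1->3, with weight (-7) + (-1) + 3 + (-7) + (-1) = -13.
Optimal value attained by: walk 5->1->3->5->1->3.
Answer: (T^⊗5)[5][3] = -13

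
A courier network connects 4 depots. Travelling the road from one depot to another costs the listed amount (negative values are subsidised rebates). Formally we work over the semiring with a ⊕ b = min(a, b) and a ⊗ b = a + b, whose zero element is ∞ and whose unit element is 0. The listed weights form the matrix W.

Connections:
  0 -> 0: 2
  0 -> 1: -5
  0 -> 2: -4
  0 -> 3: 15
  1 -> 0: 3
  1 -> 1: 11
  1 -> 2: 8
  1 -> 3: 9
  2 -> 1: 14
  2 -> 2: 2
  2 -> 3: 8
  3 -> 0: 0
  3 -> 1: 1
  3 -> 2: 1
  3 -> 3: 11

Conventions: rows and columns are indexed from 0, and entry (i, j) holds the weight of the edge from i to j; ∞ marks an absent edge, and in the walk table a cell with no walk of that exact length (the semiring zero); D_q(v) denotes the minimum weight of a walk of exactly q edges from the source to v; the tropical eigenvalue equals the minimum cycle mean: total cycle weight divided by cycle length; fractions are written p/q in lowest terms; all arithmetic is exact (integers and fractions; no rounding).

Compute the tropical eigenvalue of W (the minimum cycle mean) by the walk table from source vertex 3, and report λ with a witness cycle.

q=0: [∞, ∞, ∞, 0]
q=1: [0, 1, 1, 11]
q=2: [2, -5, -4, 9]
q=3: [-2, -3, -2, 4]
q=4: [0, -7, -6, 6]
Optimal cycle mean attained by: cycle 0->1->0, total (-5) + 3, length 2.
Answer: λ = -1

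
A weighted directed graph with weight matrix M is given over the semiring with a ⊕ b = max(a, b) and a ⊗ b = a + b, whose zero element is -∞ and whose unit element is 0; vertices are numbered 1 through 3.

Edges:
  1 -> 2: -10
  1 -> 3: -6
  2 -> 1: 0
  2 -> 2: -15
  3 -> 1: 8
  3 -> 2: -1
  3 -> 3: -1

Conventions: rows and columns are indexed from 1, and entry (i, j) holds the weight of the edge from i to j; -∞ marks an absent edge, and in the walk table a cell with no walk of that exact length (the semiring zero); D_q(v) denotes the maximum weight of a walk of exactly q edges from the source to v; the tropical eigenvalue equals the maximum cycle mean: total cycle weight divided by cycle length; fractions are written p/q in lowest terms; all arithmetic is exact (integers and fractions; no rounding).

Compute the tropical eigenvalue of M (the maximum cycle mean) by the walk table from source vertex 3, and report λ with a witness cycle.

q=0: [-∞, -∞, 0]
q=1: [8, -1, -1]
q=2: [7, -2, 2]
q=3: [10, 1, 1]
Optimal cycle mean attained by: cycle 1->3->1, total (-6) + 8, length 2.
Answer: λ = 1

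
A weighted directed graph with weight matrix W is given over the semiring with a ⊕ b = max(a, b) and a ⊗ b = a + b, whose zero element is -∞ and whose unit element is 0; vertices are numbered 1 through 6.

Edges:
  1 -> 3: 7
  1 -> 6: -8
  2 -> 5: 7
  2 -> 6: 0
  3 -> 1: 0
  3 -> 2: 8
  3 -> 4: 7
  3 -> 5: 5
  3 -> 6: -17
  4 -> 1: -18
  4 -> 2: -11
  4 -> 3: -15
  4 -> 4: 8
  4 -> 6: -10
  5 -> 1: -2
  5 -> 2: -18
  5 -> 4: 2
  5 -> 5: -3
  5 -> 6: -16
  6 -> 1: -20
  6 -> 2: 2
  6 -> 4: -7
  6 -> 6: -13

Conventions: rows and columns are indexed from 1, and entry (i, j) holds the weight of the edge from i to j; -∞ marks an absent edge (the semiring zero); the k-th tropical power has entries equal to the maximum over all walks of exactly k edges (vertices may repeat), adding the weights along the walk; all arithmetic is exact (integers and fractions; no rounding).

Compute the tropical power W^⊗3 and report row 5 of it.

W^⊗2:
  [7, 15, -∞, 14, 12, -10]
  [5, 2, -∞, 9, 4, -9]
  [3, -4, 7, 15, 15, 8]
  [-10, -3, -7, 16, -4, -2]
  [-5, -9, 5, 10, -6, -8]
  [-25, -11, -13, 1, 9, 2]
W^⊗3:
  [10, 3, 14, 22, 22, 15]
  [2, -2, 12, 17, 9, 2]
  [13, 15, 10, 23, 12, 5]
  [-2, 5, 1, 24, 4, 6]
  [5, 13, 2, 18, 10, 0]
  [7, 4, -14, 11, 6, -7]
Answer: row 5 of W^⊗3 = [5, 13, 2, 18, 10, 0]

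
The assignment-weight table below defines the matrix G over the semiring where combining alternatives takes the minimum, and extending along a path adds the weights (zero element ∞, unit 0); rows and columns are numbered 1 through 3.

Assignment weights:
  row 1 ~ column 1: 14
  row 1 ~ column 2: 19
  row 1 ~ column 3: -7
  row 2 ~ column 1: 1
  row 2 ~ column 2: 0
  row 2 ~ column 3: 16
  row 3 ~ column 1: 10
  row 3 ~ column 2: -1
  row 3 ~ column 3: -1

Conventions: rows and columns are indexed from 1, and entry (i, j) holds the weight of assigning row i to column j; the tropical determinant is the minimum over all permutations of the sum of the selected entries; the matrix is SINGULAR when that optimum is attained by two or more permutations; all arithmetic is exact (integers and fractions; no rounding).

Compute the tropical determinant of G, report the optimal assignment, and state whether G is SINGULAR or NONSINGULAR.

σ = (1, 2, 3): 14 + 0 + (-1) = 13
σ = (1, 3, 2): 14 + 16 + (-1) = 29
σ = (2, 1, 3): 19 + 1 + (-1) = 19
σ = (2, 3, 1): 19 + 16 + 10 = 45
σ = (3, 1, 2): (-7) + 1 + (-1) = -7
σ = (3, 2, 1): (-7) + 0 + 10 = 3
Optimal value attained by: σ = (3, 1, 2).
Answer: det⊕(G) = -7; verdict: NONSINGULAR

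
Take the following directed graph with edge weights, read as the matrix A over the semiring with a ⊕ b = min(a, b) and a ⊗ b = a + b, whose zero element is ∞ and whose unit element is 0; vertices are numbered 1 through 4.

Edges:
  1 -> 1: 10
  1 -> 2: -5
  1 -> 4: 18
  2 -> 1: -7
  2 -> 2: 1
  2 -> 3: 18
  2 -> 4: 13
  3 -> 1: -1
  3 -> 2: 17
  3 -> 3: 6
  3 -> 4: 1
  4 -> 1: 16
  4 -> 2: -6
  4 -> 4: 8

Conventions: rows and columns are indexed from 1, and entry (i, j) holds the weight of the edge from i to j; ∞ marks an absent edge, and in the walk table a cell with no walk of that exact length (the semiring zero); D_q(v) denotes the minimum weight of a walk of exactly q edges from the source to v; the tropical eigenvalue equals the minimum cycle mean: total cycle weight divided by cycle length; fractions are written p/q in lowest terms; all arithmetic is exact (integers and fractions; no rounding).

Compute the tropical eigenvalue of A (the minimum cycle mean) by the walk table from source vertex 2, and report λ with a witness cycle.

q=0: [∞, 0, ∞, ∞]
q=1: [-7, 1, 18, 13]
q=2: [-6, -12, 19, 11]
q=3: [-19, -11, 6, 1]
q=4: [-18, -24, 7, -1]
Optimal cycle mean attained by: cycle 1->2->1, total (-5) + (-7), length 2.
Answer: λ = -6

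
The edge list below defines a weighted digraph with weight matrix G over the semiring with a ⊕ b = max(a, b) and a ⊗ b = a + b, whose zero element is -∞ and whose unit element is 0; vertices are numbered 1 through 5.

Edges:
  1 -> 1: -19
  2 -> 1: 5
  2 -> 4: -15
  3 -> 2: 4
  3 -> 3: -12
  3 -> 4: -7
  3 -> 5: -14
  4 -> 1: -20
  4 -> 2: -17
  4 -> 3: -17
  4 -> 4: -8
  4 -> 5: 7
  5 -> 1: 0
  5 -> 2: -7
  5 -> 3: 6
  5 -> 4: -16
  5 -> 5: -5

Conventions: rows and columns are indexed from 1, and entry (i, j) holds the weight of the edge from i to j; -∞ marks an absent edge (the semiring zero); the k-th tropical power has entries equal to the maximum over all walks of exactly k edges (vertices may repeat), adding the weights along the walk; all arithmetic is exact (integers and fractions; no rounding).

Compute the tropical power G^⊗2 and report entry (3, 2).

G^⊗2:
  [-38, -∞, -∞, -∞, -∞]
  [-14, -32, -32, -23, -8]
  [9, -8, -8, -11, 0]
  [7, 0, 13, -9, 2]
  [-2, 10, 1, -1, -8]
Key observation: the optimum is the walk 3->3->2, with weight (-12) + 4 = -8.
Optimal value attained by: walk 3->3->2.
Answer: (G^⊗2)[3][2] = -8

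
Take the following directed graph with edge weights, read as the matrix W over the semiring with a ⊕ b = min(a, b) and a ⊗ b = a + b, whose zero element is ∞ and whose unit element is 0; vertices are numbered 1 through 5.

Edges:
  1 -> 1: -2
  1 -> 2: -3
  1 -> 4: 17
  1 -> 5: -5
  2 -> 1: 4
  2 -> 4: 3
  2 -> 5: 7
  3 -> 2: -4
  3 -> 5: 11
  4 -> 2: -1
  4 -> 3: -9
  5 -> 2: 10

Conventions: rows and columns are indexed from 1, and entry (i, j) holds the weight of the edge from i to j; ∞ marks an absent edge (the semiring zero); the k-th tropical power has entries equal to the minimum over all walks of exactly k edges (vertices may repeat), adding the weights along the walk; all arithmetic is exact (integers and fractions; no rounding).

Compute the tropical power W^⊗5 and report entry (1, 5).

W^⊗2:
  [-4, -5, 8, 0, -7]
  [2, 1, -6, 21, -1]
  [0, 21, ∞, -1, 3]
  [3, -13, ∞, 2, 2]
  [14, ∞, ∞, 13, 17]
W^⊗3:
  [-6, -7, -9, -2, -9]
  [0, -10, 12, 4, -3]
  [-2, -3, -10, 17, -5]
  [-9, 0, -7, -10, -6]
  [12, 11, 4, 31, 9]
W^⊗4:
  [-8, -13, -11, -4, -11]
  [-6, -3, -5, -7, -5]
  [-4, -14, 8, 0, -7]
  [-11, -12, -19, 3, -14]
  [10, 0, 22, 14, 7]
W^⊗5:
  [-10, -15, -13, -10, -13]
  [-8, -9, -16, 0, -11]
  [-10, -7, -9, -11, -9]
  [-13, -23, -6, -9, -16]
  [4, 7, 5, 3, 5]
Key observation: the optimum is the walk 1->1->1->1->1->5, with weight (-2) + (-2) + (-2) + (-2) + (-5) = -13.
Optimal value attained by: walk 1->1->1->1->1->5.
Answer: (W^⊗5)[1][5] = -13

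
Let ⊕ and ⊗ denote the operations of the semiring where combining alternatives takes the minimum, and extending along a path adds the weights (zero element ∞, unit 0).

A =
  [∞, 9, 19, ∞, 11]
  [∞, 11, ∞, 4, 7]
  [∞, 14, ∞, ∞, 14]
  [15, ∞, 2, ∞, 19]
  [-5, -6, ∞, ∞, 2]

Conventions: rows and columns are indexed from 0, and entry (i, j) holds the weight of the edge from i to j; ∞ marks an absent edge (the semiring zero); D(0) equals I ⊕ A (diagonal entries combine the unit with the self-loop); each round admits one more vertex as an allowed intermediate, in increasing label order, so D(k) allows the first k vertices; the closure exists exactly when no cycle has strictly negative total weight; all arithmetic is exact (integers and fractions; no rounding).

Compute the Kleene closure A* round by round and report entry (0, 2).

D(0):
  [0, 9, 19, ∞, 11]
  [∞, 0, ∞, 4, 7]
  [∞, 14, 0, ∞, 14]
  [15, ∞, 2, 0, 19]
  [-5, -6, ∞, ∞, 0]
D(1):
  [0, 9, 19, ∞, 11]
  [∞, 0, ∞, 4, 7]
  [∞, 14, 0, ∞, 14]
  [15, 24, 2, 0, 19]
  [-5, -6, 14, ∞, 0]
D(2):
  [0, 9, 19, 13, 11]
  [∞, 0, ∞, 4, 7]
  [∞, 14, 0, 18, 14]
  [15, 24, 2, 0, 19]
  [-5, -6, 14, -2, 0]
D(3):
  [0, 9, 19, 13, 11]
  [∞, 0, ∞, 4, 7]
  [∞, 14, 0, 18, 14]
  [15, 16, 2, 0, 16]
  [-5, -6, 14, -2, 0]
D(4):
  [0, 9, 15, 13, 11]
  [19, 0, 6, 4, 7]
  [33, 14, 0, 18, 14]
  [15, 16, 2, 0, 16]
  [-5, -6, 0, -2, 0]
D(5):
  [0, 5, 11, 9, 11]
  [2, 0, 6, 4, 7]
  [9, 8, 0, 12, 14]
  [11, 10, 2, 0, 16]
  [-5, -6, 0, -2, 0]
Answer: A*[0][2] = 11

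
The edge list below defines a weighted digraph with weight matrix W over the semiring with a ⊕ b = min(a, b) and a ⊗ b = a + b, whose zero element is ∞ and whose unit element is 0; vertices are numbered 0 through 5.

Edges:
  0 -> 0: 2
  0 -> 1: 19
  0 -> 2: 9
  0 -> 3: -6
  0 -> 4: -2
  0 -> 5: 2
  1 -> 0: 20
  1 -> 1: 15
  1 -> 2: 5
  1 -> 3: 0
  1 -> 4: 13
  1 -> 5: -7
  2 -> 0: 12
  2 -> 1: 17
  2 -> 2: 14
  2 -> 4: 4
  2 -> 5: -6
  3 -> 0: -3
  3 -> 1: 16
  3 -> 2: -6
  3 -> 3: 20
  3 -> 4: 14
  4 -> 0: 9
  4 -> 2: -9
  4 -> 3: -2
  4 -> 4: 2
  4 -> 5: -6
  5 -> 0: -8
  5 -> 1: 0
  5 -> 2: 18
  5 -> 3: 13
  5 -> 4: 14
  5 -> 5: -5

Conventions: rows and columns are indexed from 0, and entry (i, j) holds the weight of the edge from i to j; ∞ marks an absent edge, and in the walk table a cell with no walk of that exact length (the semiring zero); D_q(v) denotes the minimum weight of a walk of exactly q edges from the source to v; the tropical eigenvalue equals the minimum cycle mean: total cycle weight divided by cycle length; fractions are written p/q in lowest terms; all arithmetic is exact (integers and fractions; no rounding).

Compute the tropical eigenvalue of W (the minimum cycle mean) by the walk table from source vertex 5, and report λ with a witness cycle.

q=0: [∞, ∞, ∞, ∞, ∞, 0]
q=1: [-8, 0, 18, 13, 14, -5]
q=2: [-13, -5, 1, -14, -10, -10]
q=3: [-18, -10, -20, -19, -15, -16]
q=4: [-24, -16, -25, -24, -20, -26]
q=5: [-34, -26, -30, -30, -26, -31]
q=6: [-39, -31, -36, -40, -36, -36]
Optimal cycle mean attained by: cycle 0->3->2->5->0, total (-6) + (-6) + (-6) + (-8), length 4.
Answer: λ = -13/2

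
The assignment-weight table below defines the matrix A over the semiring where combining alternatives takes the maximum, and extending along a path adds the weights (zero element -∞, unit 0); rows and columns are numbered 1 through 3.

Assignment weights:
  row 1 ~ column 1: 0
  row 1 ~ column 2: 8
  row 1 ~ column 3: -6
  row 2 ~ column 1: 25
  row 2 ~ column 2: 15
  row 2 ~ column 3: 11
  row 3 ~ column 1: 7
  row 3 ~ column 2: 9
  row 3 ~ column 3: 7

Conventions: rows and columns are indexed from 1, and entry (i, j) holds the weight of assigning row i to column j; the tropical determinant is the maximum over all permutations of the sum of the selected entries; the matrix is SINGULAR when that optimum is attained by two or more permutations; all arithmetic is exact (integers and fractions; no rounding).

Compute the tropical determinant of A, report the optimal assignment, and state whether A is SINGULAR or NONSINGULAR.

σ = (1, 2, 3): 0 + 15 + 7 = 22
σ = (1, 3, 2): 0 + 11 + 9 = 20
σ = (2, 1, 3): 8 + 25 + 7 = 40
σ = (2, 3, 1): 8 + 11 + 7 = 26
σ = (3, 1, 2): (-6) + 25 + 9 = 28
σ = (3, 2, 1): (-6) + 15 + 7 = 16
Optimal value attained by: σ = (2, 1, 3).
Answer: det⊕(A) = 40; verdict: NONSINGULAR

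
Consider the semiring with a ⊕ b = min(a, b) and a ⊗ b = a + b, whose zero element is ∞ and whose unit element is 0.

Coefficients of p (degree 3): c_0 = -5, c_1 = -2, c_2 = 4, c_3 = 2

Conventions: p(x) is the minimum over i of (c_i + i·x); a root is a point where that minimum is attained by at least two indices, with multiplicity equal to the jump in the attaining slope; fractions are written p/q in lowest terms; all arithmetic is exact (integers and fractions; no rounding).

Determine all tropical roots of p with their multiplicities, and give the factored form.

hull edge (i=0, c=-5) to (i=3, c=2): slope 7/3, span 3
Factored form: p(x) = 2 ⊗ (x ⊕ (-7/3)) ⊗ (x ⊕ (-7/3)) ⊗ (x ⊕ (-7/3))
Answer: roots = -7/3 (mult 3)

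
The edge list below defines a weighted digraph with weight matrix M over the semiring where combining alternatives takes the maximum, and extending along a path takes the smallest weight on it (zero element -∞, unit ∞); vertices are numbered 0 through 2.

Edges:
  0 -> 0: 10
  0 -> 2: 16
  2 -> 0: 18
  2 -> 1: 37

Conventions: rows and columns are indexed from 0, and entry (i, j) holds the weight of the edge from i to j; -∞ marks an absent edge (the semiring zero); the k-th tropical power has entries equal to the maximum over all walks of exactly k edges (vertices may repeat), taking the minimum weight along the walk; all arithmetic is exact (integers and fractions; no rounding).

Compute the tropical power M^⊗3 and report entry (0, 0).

M^⊗2:
  [16, 16, 10]
  [-∞, -∞, -∞]
  [10, -∞, 16]
M^⊗3:
  [10, 10, 16]
  [-∞, -∞, -∞]
  [16, 16, 10]
Key observation: the optimum is the walk 0->0->2->0, with weight 10 min 16 min 18 = 10.
Optimal value attained by: walk 0->0->2->0.
Answer: (M^⊗3)[0][0] = 10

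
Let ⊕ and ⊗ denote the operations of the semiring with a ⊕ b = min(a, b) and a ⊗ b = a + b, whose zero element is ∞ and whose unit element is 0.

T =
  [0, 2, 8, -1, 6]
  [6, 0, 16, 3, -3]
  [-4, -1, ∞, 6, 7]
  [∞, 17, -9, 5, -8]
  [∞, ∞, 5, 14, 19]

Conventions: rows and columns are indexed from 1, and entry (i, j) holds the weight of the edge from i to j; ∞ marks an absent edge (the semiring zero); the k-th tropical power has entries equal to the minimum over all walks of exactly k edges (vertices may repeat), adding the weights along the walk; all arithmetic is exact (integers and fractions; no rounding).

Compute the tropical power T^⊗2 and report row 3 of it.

T^⊗2:
  [0, 2, -10, -1, -9]
  [6, 0, -6, 3, -5]
  [-4, -2, -3, -5, -4]
  [-13, -10, -4, -3, -3]
  [1, 4, 5, 11, 6]
Answer: row 3 of T^⊗2 = [-4, -2, -3, -5, -4]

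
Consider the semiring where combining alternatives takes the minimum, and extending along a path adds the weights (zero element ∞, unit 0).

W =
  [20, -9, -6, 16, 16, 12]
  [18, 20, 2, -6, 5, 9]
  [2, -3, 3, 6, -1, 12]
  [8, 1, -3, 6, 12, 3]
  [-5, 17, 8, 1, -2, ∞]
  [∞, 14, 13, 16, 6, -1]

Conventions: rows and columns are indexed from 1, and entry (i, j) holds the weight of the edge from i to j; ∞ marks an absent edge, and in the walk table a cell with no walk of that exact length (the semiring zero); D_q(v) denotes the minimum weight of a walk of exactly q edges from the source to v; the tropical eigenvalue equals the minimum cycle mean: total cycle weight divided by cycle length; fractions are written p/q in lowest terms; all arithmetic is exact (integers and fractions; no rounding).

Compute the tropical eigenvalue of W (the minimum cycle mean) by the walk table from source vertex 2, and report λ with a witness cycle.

q=0: [∞, 0, ∞, ∞, ∞, ∞]
q=1: [18, 20, 2, -6, 5, 9]
q=2: [0, -5, -9, 0, 1, -3]
q=3: [-7, -12, -6, -11, -10, -4]
q=4: [-15, -16, -14, -18, -12, -8]
q=5: [-17, -24, -21, -22, -15, -15]
q=6: [-20, -26, -25, -30, -22, -19]
Optimal cycle mean attained by: cycle 1->2->4->3->5->1, total (-9) + (-6) + (-3) + (-1) + (-5), length 5.
Answer: λ = -24/5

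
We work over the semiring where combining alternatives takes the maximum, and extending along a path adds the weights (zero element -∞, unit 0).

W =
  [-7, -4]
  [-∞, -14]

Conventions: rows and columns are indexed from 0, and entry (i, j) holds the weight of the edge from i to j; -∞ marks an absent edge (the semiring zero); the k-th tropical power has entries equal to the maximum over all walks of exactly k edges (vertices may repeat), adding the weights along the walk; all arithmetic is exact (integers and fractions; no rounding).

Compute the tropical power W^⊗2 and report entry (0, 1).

W^⊗2:
  [-14, -11]
  [-∞, -28]
Key observation: the optimum is the walk 0->0->1, with weight (-7) + (-4) = -11.
Optimal value attained by: walk 0->0->1.
Answer: (W^⊗2)[0][1] = -11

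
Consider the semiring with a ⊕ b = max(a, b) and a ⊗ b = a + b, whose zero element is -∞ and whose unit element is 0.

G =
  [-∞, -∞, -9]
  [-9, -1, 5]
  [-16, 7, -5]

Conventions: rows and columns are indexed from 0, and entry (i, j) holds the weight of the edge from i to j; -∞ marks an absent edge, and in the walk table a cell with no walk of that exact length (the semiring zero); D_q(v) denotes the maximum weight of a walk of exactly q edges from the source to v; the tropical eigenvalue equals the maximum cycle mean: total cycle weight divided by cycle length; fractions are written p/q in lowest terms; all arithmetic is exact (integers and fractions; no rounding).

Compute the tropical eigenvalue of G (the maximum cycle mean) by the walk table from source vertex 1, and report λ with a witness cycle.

q=0: [-∞, 0, -∞]
q=1: [-9, -1, 5]
q=2: [-10, 12, 4]
q=3: [3, 11, 17]
Optimal cycle mean attained by: cycle 1->2->1, total 5 + 7, length 2.
Answer: λ = 6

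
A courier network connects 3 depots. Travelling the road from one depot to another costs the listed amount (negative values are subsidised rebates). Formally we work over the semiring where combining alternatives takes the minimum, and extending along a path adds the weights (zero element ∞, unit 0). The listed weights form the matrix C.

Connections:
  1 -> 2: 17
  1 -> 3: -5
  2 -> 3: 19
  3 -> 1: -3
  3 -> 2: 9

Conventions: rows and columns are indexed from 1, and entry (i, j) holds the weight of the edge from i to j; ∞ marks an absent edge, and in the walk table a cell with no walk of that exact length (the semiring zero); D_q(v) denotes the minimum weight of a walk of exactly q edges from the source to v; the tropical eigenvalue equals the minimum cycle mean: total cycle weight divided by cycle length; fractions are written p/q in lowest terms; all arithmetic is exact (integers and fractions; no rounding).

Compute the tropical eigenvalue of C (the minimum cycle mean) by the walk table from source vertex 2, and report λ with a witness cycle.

q=0: [∞, 0, ∞]
q=1: [∞, ∞, 19]
q=2: [16, 28, ∞]
q=3: [∞, 33, 11]
Optimal cycle mean attained by: cycle 1->3->1, total (-5) + (-3), length 2.
Answer: λ = -4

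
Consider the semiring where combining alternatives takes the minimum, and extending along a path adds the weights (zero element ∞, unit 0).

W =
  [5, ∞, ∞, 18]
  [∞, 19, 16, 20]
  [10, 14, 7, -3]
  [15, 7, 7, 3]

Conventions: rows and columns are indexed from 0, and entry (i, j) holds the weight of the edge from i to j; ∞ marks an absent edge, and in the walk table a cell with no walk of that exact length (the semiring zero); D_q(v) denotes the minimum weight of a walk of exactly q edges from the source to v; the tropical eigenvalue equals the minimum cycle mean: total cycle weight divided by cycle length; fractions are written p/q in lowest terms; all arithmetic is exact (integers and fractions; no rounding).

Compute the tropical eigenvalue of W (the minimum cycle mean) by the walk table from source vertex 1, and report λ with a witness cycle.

q=0: [∞, 0, ∞, ∞]
q=1: [∞, 19, 16, 20]
q=2: [26, 27, 23, 13]
q=3: [28, 20, 20, 16]
q=4: [30, 23, 23, 17]
Optimal cycle mean attained by: cycle 2->3->2, total (-3) + 7, length 2.
Answer: λ = 2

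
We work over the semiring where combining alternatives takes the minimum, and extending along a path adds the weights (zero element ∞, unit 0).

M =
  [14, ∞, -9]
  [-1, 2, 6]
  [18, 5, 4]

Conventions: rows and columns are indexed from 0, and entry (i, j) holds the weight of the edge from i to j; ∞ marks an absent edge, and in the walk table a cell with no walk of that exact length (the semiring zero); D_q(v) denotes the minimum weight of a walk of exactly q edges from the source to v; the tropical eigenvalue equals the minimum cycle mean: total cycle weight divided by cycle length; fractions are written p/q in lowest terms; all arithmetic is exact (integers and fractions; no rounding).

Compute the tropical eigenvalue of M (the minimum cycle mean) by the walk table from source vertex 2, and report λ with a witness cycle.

q=0: [∞, ∞, 0]
q=1: [18, 5, 4]
q=2: [4, 7, 8]
q=3: [6, 9, -5]
Optimal cycle mean attained by: cycle 0->2->1->0, total (-9) + 5 + (-1), length 3.
Answer: λ = -5/3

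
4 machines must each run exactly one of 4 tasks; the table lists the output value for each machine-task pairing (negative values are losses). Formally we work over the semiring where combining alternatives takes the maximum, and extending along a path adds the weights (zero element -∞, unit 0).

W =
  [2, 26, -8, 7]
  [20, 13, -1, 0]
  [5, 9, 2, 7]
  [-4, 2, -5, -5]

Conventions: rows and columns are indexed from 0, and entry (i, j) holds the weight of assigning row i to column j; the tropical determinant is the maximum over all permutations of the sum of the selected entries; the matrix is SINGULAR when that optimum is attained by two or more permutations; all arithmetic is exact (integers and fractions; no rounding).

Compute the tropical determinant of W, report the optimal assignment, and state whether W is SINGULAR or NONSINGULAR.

σ = (0, 1, 2, 3): 2 + 13 + 2 + (-5) = 12
σ = (0, 1, 3, 2): 2 + 13 + 7 + (-5) = 17
σ = (0, 2, 1, 3): 2 + (-1) + 9 + (-5) = 5
σ = (0, 2, 3, 1): 2 + (-1) + 7 + 2 = 10
σ = (0, 3, 1, 2): 2 + 0 + 9 + (-5) = 6
σ = (0, 3, 2, 1): 2 + 0 + 2 + 2 = 6
σ = (1, 0, 2, 3): 26 + 20 + 2 + (-5) = 43
σ = (1, 0, 3, 2): 26 + 20 + 7 + (-5) = 48
σ = (1, 2, 0, 3): 26 + (-1) + 5 + (-5) = 25
σ = (1, 2, 3, 0): 26 + (-1) + 7 + (-4) = 28
σ = (1, 3, 0, 2): 26 + 0 + 5 + (-5) = 26
σ = (1, 3, 2, 0): 26 + 0 + 2 + (-4) = 24
σ = (2, 0, 1, 3): (-8) + 20 + 9 + (-5) = 16
σ = (2, 0, 3, 1): (-8) + 20 + 7 + 2 = 21
σ = (2, 1, 0, 3): (-8) + 13 + 5 + (-5) = 5
σ = (2, 1, 3, 0): (-8) + 13 + 7 + (-4) = 8
σ = (2, 3, 0, 1): (-8) + 0 + 5 + 2 = -1
σ = (2, 3, 1, 0): (-8) + 0 + 9 + (-4) = -3
σ = (3, 0, 1, 2): 7 + 20 + 9 + (-5) = 31
σ = (3, 0, 2, 1): 7 + 20 + 2 + 2 = 31
σ = (3, 1, 0, 2): 7 + 13 + 5 + (-5) = 20
σ = (3, 1, 2, 0): 7 + 13 + 2 + (-4) = 18
σ = (3, 2, 0, 1): 7 + (-1) + 5 + 2 = 13
σ = (3, 2, 1, 0): 7 + (-1) + 9 + (-4) = 11
Optimal value attained by: σ = (1, 0, 3, 2).
Answer: det⊕(W) = 48; verdict: NONSINGULAR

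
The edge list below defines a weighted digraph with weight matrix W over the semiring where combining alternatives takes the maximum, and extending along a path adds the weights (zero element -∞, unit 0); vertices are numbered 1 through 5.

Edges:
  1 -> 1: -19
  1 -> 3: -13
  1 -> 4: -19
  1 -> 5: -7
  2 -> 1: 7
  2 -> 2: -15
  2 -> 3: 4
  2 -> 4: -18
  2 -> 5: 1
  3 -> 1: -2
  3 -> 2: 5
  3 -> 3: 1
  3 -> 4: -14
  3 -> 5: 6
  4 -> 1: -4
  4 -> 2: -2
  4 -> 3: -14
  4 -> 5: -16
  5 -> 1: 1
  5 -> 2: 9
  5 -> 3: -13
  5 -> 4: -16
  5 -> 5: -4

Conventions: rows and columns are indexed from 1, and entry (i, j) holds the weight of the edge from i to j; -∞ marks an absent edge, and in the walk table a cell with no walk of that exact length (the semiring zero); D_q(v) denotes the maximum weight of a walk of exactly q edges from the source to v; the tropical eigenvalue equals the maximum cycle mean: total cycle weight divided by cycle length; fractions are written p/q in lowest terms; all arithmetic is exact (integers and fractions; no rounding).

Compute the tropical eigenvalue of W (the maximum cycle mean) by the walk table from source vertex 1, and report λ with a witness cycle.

q=0: [0, -∞, -∞, -∞, -∞]
q=1: [-19, -∞, -13, -19, -7]
q=2: [-6, 2, -12, -23, -7]
q=3: [9, 2, 6, -16, 3]
q=4: [9, 12, 7, -8, 12]
q=5: [19, 21, 16, -4, 13]
Optimal cycle mean attained by: cycle 2->3->5->2, total 4 + 6 + 9, length 3.
Answer: λ = 19/3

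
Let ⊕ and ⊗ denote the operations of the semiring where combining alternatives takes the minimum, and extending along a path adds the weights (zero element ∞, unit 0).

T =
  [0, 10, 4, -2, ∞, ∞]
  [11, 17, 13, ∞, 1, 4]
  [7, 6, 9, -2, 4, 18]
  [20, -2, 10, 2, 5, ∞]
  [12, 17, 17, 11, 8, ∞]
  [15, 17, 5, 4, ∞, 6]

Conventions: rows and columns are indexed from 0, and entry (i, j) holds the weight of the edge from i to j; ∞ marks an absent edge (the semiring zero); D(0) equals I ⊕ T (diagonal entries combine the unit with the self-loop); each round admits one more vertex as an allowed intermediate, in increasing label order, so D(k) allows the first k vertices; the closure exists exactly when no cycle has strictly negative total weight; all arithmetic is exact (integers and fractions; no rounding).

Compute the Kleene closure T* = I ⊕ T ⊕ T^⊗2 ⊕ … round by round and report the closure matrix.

D(0):
  [0, 10, 4, -2, ∞, ∞]
  [11, 0, 13, ∞, 1, 4]
  [7, 6, 0, -2, 4, 18]
  [20, -2, 10, 0, 5, ∞]
  [12, 17, 17, 11, 0, ∞]
  [15, 17, 5, 4, ∞, 0]
D(1):
  [0, 10, 4, -2, ∞, ∞]
  [11, 0, 13, 9, 1, 4]
  [7, 6, 0, -2, 4, 18]
  [20, -2, 10, 0, 5, ∞]
  [12, 17, 16, 10, 0, ∞]
  [15, 17, 5, 4, ∞, 0]
D(2):
  [0, 10, 4, -2, 11, 14]
  [11, 0, 13, 9, 1, 4]
  [7, 6, 0, -2, 4, 10]
  [9, -2, 10, 0, -1, 2]
  [12, 17, 16, 10, 0, 21]
  [15, 17, 5, 4, 18, 0]
D(3):
  [0, 10, 4, -2, 8, 14]
  [11, 0, 13, 9, 1, 4]
  [7, 6, 0, -2, 4, 10]
  [9, -2, 10, 0, -1, 2]
  [12, 17, 16, 10, 0, 21]
  [12, 11, 5, 3, 9, 0]
D(4):
  [0, -4, 4, -2, -3, 0]
  [11, 0, 13, 9, 1, 4]
  [7, -4, 0, -2, -3, 0]
  [9, -2, 10, 0, -1, 2]
  [12, 8, 16, 10, 0, 12]
  [12, 1, 5, 3, 2, 0]
D(5):
  [0, -4, 4, -2, -3, 0]
  [11, 0, 13, 9, 1, 4]
  [7, -4, 0, -2, -3, 0]
  [9, -2, 10, 0, -1, 2]
  [12, 8, 16, 10, 0, 12]
  [12, 1, 5, 3, 2, 0]
D(6):
  [0, -4, 4, -2, -3, 0]
  [11, 0, 9, 7, 1, 4]
  [7, -4, 0, -2, -3, 0]
  [9, -2, 7, 0, -1, 2]
  [12, 8, 16, 10, 0, 12]
  [12, 1, 5, 3, 2, 0]
Answer: T* = [[0, -4, 4, -2, -3, 0], [11, 0, 9, 7, 1, 4], [7, -4, 0, -2, -3, 0], [9, -2, 7, 0, -1, 2], [12, 8, 16, 10, 0, 12], [12, 1, 5, 3, 2, 0]]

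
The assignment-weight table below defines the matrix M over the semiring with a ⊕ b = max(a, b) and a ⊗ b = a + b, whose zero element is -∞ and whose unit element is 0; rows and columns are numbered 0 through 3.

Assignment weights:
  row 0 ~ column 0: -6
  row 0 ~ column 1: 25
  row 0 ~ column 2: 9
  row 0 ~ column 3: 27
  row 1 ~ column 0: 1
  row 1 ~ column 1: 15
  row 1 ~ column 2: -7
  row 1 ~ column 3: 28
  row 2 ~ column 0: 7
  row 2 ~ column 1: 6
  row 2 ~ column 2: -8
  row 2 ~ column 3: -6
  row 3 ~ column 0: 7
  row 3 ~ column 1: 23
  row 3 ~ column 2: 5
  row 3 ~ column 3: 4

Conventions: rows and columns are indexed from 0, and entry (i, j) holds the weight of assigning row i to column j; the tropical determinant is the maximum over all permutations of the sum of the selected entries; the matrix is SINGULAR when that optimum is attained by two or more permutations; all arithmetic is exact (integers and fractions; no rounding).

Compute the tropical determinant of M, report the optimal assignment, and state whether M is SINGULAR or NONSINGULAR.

σ = (0, 1, 2, 3): (-6) + 15 + (-8) + 4 = 5
σ = (0, 1, 3, 2): (-6) + 15 + (-6) + 5 = 8
σ = (0, 2, 1, 3): (-6) + (-7) + 6 + 4 = -3
σ = (0, 2, 3, 1): (-6) + (-7) + (-6) + 23 = 4
σ = (0, 3, 1, 2): (-6) + 28 + 6 + 5 = 33
σ = (0, 3, 2, 1): (-6) + 28 + (-8) + 23 = 37
σ = (1, 0, 2, 3): 25 + 1 + (-8) + 4 = 22
σ = (1, 0, 3, 2): 25 + 1 + (-6) + 5 = 25
σ = (1, 2, 0, 3): 25 + (-7) + 7 + 4 = 29
σ = (1, 2, 3, 0): 25 + (-7) + (-6) + 7 = 19
σ = (1, 3, 0, 2): 25 + 28 + 7 + 5 = 65
σ = (1, 3, 2, 0): 25 + 28 + (-8) + 7 = 52
σ = (2, 0, 1, 3): 9 + 1 + 6 + 4 = 20
σ = (2, 0, 3, 1): 9 + 1 + (-6) + 23 = 27
σ = (2, 1, 0, 3): 9 + 15 + 7 + 4 = 35
σ = (2, 1, 3, 0): 9 + 15 + (-6) + 7 = 25
σ = (2, 3, 0, 1): 9 + 28 + 7 + 23 = 67
σ = (2, 3, 1, 0): 9 + 28 + 6 + 7 = 50
σ = (3, 0, 1, 2): 27 + 1 + 6 + 5 = 39
σ = (3, 0, 2, 1): 27 + 1 + (-8) + 23 = 43
σ = (3, 1, 0, 2): 27 + 15 + 7 + 5 = 54
σ = (3, 1, 2, 0): 27 + 15 + (-8) + 7 = 41
σ = (3, 2, 0, 1): 27 + (-7) + 7 + 23 = 50
σ = (3, 2, 1, 0): 27 + (-7) + 6 + 7 = 33
Optimal value attained by: σ = (2, 3, 0, 1).
Answer: det⊕(M) = 67; verdict: NONSINGULAR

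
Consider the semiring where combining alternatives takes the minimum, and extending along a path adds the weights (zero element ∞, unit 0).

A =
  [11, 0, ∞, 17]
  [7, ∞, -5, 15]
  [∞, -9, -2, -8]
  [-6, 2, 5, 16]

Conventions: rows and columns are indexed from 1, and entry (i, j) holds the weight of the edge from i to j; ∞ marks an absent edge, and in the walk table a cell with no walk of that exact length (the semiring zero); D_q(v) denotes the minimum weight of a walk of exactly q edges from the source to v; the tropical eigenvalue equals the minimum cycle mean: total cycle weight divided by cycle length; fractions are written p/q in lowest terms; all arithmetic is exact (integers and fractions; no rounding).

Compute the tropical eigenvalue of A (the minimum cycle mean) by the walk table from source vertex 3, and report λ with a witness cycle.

q=0: [∞, ∞, 0, ∞]
q=1: [∞, -9, -2, -8]
q=2: [-14, -11, -14, -10]
q=3: [-16, -23, -16, -22]
q=4: [-28, -25, -28, -24]
Optimal cycle mean attained by: cycle 2->3->2, total (-5) + (-9), length 2.
Answer: λ = -7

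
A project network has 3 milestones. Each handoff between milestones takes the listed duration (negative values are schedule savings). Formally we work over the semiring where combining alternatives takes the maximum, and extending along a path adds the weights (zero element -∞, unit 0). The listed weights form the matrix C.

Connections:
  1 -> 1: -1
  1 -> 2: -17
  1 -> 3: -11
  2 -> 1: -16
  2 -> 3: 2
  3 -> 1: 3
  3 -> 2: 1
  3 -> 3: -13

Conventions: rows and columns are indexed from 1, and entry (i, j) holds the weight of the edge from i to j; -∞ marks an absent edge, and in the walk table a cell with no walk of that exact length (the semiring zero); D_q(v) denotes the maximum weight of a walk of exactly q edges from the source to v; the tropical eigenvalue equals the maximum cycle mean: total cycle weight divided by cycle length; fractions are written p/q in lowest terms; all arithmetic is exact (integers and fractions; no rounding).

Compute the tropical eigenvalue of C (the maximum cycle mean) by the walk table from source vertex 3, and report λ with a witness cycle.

q=0: [-∞, -∞, 0]
q=1: [3, 1, -13]
q=2: [2, -12, 3]
q=3: [6, 4, -9]
Optimal cycle mean attained by: cycle 2->3->2, total 2 + 1, length 2.
Answer: λ = 3/2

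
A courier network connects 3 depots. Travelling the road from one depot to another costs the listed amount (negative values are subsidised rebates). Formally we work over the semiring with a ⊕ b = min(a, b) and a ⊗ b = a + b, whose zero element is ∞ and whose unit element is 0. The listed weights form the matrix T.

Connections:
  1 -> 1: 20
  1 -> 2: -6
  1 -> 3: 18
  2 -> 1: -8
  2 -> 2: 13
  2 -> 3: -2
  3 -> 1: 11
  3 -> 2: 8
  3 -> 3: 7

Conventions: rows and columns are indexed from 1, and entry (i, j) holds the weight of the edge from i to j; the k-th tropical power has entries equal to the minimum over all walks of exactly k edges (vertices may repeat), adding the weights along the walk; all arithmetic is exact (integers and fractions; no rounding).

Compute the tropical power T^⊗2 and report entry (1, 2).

T^⊗2:
  [-14, 7, -8]
  [5, -14, 5]
  [0, 5, 6]
Key observation: the optimum is the walk 1->2->2, with weight (-6) + 13 = 7.
Optimal value attained by: walk 1->2->2.
Answer: (T^⊗2)[1][2] = 7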